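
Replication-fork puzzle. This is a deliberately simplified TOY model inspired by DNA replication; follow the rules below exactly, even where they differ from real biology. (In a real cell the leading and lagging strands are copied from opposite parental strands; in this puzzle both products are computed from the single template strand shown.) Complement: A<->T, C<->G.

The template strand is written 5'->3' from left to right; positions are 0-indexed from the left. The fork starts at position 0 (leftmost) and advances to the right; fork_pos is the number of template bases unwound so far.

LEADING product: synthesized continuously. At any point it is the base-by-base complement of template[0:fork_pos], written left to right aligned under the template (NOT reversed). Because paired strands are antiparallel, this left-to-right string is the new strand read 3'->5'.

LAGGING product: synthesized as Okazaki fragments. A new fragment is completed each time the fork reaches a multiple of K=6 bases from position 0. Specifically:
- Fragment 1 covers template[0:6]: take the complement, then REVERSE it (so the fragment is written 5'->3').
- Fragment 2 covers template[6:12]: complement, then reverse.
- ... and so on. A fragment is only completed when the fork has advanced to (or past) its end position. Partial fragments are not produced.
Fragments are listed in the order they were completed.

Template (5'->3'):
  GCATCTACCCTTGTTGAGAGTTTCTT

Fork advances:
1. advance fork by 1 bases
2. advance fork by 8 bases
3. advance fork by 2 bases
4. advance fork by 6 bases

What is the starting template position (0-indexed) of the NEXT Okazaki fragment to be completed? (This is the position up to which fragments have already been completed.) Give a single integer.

Step 1: advance 1 -> fork_pos = 0 + 1 = 1. Next multiple of 6 is 6 (not reached); still 0 fragment(s).
Step 2: advance 8 -> fork_pos = 1 + 8 = 9. Reached multiple(s) of 6: 6 -> fragment 1 completed (1 total).
Step 3: advance 2 -> fork_pos = 9 + 2 = 11. Next multiple of 6 is 12 (not reached); still 1 fragment(s).
Step 4: advance 6 -> fork_pos = 11 + 6 = 17. Reached multiple(s) of 6: 12 -> fragment 2 completed (2 total).
2 fragment(s) completed, covering template[0:12] (2 x 6 = 12). The next fragment, fragment 3, covers template[12:18], so it starts at position 12.

Answer: 12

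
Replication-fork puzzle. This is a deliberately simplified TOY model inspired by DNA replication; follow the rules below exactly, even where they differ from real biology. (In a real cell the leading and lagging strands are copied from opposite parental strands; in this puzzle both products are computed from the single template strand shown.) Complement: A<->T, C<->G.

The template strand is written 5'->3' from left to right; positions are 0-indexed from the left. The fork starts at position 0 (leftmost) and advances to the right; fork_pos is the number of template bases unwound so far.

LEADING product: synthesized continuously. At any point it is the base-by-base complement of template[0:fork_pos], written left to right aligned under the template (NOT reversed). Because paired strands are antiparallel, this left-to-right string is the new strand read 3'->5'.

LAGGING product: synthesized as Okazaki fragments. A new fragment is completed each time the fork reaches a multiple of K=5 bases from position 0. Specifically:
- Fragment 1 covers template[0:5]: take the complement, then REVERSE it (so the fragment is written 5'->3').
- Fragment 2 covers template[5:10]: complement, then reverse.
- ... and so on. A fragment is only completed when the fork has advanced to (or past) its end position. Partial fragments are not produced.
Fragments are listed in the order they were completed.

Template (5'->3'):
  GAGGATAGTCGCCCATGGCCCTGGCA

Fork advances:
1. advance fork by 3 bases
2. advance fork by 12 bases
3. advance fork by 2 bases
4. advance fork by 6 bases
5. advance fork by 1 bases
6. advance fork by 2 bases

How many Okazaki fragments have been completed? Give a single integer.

Step 1: advance 3 -> fork_pos = 0 + 3 = 3. Next multiple of 5 is 5 (not reached); still 0 fragment(s).
Step 2: advance 12 -> fork_pos = 3 + 12 = 15. Reached multiple(s) of 5: 5, 10, 15 -> fragments 1-3 completed (3 total).
Step 3: advance 2 -> fork_pos = 15 + 2 = 17. Next multiple of 5 is 20 (not reached); still 3 fragment(s).
Step 4: advance 6 -> fork_pos = 17 + 6 = 23. Reached multiple(s) of 5: 20 -> fragment 4 completed (4 total).
Step 5: advance 1 -> fork_pos = 23 + 1 = 24. Next multiple of 5 is 25 (not reached); still 4 fragment(s).
Step 6: advance 2 -> fork_pos = 24 + 2 = 26. Reached multiple(s) of 5: 25 -> fragment 5 completed (5 total).
Check: final fork_pos = 26; the multiples of 5 that are <= 26 are 5..25 -> 26 // 5 = 5 completed fragment(s).

Answer: 5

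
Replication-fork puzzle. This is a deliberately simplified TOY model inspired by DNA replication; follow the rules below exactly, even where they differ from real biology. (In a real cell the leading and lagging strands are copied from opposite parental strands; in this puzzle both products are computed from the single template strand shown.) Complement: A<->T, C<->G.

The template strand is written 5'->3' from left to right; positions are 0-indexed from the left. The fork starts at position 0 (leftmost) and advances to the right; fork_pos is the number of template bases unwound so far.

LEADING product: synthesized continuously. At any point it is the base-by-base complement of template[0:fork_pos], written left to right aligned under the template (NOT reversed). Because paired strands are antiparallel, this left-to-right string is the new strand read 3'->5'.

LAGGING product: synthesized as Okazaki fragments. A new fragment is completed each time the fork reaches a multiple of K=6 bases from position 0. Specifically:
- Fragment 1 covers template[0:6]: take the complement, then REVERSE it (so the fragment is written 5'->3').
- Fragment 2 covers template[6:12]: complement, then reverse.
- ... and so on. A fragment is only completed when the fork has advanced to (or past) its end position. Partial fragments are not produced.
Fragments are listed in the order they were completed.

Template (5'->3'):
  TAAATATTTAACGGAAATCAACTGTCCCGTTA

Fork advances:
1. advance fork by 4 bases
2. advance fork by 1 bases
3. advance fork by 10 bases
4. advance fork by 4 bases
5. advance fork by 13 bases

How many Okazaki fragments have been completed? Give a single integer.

Step 1: advance 4 -> fork_pos = 0 + 4 = 4. Next multiple of 6 is 6 (not reached); still 0 fragment(s).
Step 2: advance 1 -> fork_pos = 4 + 1 = 5. Next multiple of 6 is 6 (not reached); still 0 fragment(s).
Step 3: advance 10 -> fork_pos = 5 + 10 = 15. Reached multiple(s) of 6: 6, 12 -> fragments 1-2 completed (2 total).
Step 4: advance 4 -> fork_pos = 15 + 4 = 19. Reached multiple(s) of 6: 18 -> fragment 3 completed (3 total).
Step 5: advance 13 -> fork_pos = 19 + 13 = 32. Reached multiple(s) of 6: 24, 30 -> fragments 4-5 completed (5 total).
Check: final fork_pos = 32; the multiples of 6 that are <= 32 are 6..30 -> 32 // 6 = 5 completed fragment(s).

Answer: 5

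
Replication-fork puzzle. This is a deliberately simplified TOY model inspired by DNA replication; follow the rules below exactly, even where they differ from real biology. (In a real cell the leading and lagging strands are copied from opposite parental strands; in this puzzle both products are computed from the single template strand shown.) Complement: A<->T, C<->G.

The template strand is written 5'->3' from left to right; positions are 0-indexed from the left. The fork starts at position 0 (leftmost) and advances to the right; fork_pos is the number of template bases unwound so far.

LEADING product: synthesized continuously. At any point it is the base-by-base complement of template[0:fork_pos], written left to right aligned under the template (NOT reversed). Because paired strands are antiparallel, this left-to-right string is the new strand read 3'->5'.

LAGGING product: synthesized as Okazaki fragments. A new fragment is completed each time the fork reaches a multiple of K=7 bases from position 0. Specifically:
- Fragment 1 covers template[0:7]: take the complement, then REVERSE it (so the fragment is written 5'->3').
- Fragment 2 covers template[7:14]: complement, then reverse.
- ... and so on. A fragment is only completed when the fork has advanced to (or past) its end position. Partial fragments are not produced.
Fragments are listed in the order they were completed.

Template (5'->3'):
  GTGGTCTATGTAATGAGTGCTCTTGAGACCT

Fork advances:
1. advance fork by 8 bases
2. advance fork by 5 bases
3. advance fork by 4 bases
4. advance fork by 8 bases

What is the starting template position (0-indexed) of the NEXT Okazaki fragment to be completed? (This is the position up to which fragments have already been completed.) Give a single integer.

Answer: 21

Derivation:
Step 1: advance 8 -> fork_pos = 0 + 8 = 8. Reached multiple(s) of 7: 7 -> fragment 1 completed (1 total).
Step 2: advance 5 -> fork_pos = 8 + 5 = 13. Next multiple of 7 is 14 (not reached); still 1 fragment(s).
Step 3: advance 4 -> fork_pos = 13 + 4 = 17. Reached multiple(s) of 7: 14 -> fragment 2 completed (2 total).
Step 4: advance 8 -> fork_pos = 17 + 8 = 25. Reached multiple(s) of 7: 21 -> fragment 3 completed (3 total).
3 fragment(s) completed, covering template[0:21] (3 x 7 = 21). The next fragment, fragment 4, covers template[21:28], so it starts at position 21.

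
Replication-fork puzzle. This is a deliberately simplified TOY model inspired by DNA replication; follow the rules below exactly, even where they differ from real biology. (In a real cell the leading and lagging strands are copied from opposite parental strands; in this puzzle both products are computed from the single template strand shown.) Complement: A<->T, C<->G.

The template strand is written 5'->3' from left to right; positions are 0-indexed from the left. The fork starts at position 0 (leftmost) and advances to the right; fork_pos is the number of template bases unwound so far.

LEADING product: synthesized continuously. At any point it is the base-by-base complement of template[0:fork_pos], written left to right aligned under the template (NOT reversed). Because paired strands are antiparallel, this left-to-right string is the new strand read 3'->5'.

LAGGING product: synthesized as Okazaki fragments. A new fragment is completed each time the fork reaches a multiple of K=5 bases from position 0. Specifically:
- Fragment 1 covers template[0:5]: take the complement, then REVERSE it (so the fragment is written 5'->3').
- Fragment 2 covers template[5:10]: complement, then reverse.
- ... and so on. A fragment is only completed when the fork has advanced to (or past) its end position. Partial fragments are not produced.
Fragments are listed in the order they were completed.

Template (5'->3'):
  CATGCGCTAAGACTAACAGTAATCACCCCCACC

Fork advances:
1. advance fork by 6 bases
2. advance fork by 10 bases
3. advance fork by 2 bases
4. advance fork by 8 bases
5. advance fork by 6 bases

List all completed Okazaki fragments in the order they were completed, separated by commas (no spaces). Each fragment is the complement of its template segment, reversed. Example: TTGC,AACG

Step 1: advance 6 -> fork_pos = 0 + 6 = 6. Reached multiple(s) of 5: 5 -> fragment 1 completed (1 total).
Step 2: advance 10 -> fork_pos = 6 + 10 = 16. Reached multiple(s) of 5: 10, 15 -> fragments 2-3 completed (3 total).
Step 3: advance 2 -> fork_pos = 16 + 2 = 18. Next multiple of 5 is 20 (not reached); still 3 fragment(s).
Step 4: advance 8 -> fork_pos = 18 + 8 = 26. Reached multiple(s) of 5: 20, 25 -> fragments 4-5 completed (5 total).
Step 5: advance 6 -> fork_pos = 26 + 6 = 32. Reached multiple(s) of 5: 30 -> fragment 6 completed (6 total).
Final fork_pos = 32, so 6 fragment(s) are complete. Build each: template segment -> complement -> reverse.
Fragment 1: template[0:5] = CATGC -> complement GTACG -> reversed GCATG
Fragment 2: template[5:10] = GCTAA -> complement CGATT -> reversed TTAGC
Fragment 3: template[10:15] = GACTA -> complement CTGAT -> reversed TAGTC
Fragment 4: template[15:20] = ACAGT -> complement TGTCA -> reversed ACTGT
Fragment 5: template[20:25] = AATCA -> complement TTAGT -> reversed TGATT
Fragment 6: template[25:30] = CCCCC -> complement GGGGG -> reversed GGGGG

Answer: GCATG,TTAGC,TAGTC,ACTGT,TGATT,GGGGG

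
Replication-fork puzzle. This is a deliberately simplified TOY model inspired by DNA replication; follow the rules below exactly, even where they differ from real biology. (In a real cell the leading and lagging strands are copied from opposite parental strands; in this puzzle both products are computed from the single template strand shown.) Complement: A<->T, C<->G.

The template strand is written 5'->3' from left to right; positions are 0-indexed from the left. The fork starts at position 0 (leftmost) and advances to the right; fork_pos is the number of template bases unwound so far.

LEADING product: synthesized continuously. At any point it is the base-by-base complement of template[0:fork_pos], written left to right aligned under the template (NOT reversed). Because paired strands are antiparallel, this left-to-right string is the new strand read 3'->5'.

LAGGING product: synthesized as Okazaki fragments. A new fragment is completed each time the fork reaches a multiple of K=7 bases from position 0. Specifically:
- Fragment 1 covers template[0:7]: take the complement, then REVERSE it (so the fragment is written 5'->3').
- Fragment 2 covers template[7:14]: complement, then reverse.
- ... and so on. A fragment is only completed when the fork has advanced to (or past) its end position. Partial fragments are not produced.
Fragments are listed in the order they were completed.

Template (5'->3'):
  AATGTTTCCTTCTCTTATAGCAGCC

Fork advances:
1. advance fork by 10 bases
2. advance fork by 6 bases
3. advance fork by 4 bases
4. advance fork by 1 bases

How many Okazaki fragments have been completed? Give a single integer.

Step 1: advance 10 -> fork_pos = 0 + 10 = 10. Reached multiple(s) of 7: 7 -> fragment 1 completed (1 total).
Step 2: advance 6 -> fork_pos = 10 + 6 = 16. Reached multiple(s) of 7: 14 -> fragment 2 completed (2 total).
Step 3: advance 4 -> fork_pos = 16 + 4 = 20. Next multiple of 7 is 21 (not reached); still 2 fragment(s).
Step 4: advance 1 -> fork_pos = 20 + 1 = 21. Reached multiple(s) of 7: 21 -> fragment 3 completed (3 total).
Check: final fork_pos = 21; the multiples of 7 that are <= 21 are 7..21 -> 21 // 7 = 3 completed fragment(s).

Answer: 3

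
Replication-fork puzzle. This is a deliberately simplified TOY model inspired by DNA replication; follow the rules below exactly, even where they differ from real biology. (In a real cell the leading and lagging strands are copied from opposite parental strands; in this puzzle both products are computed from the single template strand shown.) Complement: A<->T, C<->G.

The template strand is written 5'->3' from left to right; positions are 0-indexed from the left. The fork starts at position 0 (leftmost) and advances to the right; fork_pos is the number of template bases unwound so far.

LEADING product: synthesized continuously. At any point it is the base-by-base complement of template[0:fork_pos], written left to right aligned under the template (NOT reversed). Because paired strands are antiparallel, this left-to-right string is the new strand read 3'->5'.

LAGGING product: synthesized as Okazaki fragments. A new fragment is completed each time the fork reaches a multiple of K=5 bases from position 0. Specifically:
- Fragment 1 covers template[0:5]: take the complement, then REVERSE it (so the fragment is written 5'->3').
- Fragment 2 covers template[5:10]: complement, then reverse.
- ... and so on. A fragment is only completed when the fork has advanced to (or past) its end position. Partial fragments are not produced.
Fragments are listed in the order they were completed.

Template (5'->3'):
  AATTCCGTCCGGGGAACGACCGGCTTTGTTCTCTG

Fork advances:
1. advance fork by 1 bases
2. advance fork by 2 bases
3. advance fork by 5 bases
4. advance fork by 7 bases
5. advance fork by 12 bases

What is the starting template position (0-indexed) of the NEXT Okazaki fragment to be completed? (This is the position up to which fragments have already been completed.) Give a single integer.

Answer: 25

Derivation:
Step 1: advance 1 -> fork_pos = 0 + 1 = 1. Next multiple of 5 is 5 (not reached); still 0 fragment(s).
Step 2: advance 2 -> fork_pos = 1 + 2 = 3. Next multiple of 5 is 5 (not reached); still 0 fragment(s).
Step 3: advance 5 -> fork_pos = 3 + 5 = 8. Reached multiple(s) of 5: 5 -> fragment 1 completed (1 total).
Step 4: advance 7 -> fork_pos = 8 + 7 = 15. Reached multiple(s) of 5: 10, 15 -> fragments 2-3 completed (3 total).
Step 5: advance 12 -> fork_pos = 15 + 12 = 27. Reached multiple(s) of 5: 20, 25 -> fragments 4-5 completed (5 total).
5 fragment(s) completed, covering template[0:25] (5 x 5 = 25). The next fragment, fragment 6, covers template[25:30], so it starts at position 25.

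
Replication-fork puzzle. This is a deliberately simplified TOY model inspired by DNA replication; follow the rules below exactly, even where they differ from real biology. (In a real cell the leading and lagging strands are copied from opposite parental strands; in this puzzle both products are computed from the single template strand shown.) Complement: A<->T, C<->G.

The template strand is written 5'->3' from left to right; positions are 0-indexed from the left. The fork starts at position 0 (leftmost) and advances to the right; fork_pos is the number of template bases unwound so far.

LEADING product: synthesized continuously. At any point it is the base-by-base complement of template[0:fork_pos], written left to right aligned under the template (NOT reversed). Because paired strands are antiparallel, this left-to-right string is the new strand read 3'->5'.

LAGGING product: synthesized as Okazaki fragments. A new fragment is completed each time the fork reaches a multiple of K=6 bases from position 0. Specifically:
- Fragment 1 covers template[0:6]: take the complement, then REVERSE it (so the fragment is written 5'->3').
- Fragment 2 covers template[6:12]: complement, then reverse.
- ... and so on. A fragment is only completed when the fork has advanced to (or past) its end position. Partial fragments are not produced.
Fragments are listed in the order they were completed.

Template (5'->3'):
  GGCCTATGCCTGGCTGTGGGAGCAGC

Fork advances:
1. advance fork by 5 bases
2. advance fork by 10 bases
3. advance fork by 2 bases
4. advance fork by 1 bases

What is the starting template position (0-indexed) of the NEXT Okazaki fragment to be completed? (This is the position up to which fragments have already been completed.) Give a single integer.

Answer: 18

Derivation:
Step 1: advance 5 -> fork_pos = 0 + 5 = 5. Next multiple of 6 is 6 (not reached); still 0 fragment(s).
Step 2: advance 10 -> fork_pos = 5 + 10 = 15. Reached multiple(s) of 6: 6, 12 -> fragments 1-2 completed (2 total).
Step 3: advance 2 -> fork_pos = 15 + 2 = 17. Next multiple of 6 is 18 (not reached); still 2 fragment(s).
Step 4: advance 1 -> fork_pos = 17 + 1 = 18. Reached multiple(s) of 6: 18 -> fragment 3 completed (3 total).
3 fragment(s) completed, covering template[0:18] (3 x 6 = 18). The next fragment, fragment 4, covers template[18:24], so it starts at position 18.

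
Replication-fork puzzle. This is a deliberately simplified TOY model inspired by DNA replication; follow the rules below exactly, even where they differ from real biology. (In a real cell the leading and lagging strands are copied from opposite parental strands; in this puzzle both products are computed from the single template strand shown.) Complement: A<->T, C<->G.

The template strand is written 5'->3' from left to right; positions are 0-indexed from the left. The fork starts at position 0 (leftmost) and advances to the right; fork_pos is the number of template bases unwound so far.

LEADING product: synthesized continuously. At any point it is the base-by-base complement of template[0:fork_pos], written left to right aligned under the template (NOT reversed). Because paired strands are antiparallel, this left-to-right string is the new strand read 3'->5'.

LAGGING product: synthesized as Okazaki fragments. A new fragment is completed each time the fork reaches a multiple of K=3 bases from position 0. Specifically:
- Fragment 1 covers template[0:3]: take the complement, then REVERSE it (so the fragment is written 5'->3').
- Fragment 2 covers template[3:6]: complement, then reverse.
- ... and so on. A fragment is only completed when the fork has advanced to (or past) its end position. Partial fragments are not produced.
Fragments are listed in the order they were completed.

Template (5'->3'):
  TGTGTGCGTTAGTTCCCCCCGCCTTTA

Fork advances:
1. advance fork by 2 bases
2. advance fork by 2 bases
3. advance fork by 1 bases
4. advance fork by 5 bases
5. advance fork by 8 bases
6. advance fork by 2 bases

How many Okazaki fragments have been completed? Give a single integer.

Step 1: advance 2 -> fork_pos = 0 + 2 = 2. Next multiple of 3 is 3 (not reached); still 0 fragment(s).
Step 2: advance 2 -> fork_pos = 2 + 2 = 4. Reached multiple(s) of 3: 3 -> fragment 1 completed (1 total).
Step 3: advance 1 -> fork_pos = 4 + 1 = 5. Next multiple of 3 is 6 (not reached); still 1 fragment(s).
Step 4: advance 5 -> fork_pos = 5 + 5 = 10. Reached multiple(s) of 3: 6, 9 -> fragments 2-3 completed (3 total).
Step 5: advance 8 -> fork_pos = 10 + 8 = 18. Reached multiple(s) of 3: 12, 15, 18 -> fragments 4-6 completed (6 total).
Step 6: advance 2 -> fork_pos = 18 + 2 = 20. Next multiple of 3 is 21 (not reached); still 6 fragment(s).
Check: final fork_pos = 20; the multiples of 3 that are <= 20 are 3..18 -> 20 // 3 = 6 completed fragment(s).

Answer: 6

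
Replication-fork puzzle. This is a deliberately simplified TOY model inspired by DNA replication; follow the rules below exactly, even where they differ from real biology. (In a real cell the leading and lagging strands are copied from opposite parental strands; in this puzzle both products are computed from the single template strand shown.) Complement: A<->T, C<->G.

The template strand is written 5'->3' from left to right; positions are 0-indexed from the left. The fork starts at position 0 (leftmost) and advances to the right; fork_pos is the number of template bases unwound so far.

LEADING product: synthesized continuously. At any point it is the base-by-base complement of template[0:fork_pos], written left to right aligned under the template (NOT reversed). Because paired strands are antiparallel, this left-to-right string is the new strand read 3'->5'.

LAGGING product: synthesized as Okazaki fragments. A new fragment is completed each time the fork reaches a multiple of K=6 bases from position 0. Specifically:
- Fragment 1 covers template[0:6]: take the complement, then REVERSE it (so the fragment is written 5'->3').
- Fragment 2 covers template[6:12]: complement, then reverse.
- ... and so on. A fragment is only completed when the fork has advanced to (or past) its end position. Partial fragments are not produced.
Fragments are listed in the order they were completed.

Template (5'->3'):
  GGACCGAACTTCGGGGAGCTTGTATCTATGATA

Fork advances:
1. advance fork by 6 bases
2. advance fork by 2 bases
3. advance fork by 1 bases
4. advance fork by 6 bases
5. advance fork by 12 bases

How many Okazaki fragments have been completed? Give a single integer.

Answer: 4

Derivation:
Step 1: advance 6 -> fork_pos = 0 + 6 = 6. Reached multiple(s) of 6: 6 -> fragment 1 completed (1 total).
Step 2: advance 2 -> fork_pos = 6 + 2 = 8. Next multiple of 6 is 12 (not reached); still 1 fragment(s).
Step 3: advance 1 -> fork_pos = 8 + 1 = 9. Next multiple of 6 is 12 (not reached); still 1 fragment(s).
Step 4: advance 6 -> fork_pos = 9 + 6 = 15. Reached multiple(s) of 6: 12 -> fragment 2 completed (2 total).
Step 5: advance 12 -> fork_pos = 15 + 12 = 27. Reached multiple(s) of 6: 18, 24 -> fragments 3-4 completed (4 total).
Check: final fork_pos = 27; the multiples of 6 that are <= 27 are 6..24 -> 27 // 6 = 4 completed fragment(s).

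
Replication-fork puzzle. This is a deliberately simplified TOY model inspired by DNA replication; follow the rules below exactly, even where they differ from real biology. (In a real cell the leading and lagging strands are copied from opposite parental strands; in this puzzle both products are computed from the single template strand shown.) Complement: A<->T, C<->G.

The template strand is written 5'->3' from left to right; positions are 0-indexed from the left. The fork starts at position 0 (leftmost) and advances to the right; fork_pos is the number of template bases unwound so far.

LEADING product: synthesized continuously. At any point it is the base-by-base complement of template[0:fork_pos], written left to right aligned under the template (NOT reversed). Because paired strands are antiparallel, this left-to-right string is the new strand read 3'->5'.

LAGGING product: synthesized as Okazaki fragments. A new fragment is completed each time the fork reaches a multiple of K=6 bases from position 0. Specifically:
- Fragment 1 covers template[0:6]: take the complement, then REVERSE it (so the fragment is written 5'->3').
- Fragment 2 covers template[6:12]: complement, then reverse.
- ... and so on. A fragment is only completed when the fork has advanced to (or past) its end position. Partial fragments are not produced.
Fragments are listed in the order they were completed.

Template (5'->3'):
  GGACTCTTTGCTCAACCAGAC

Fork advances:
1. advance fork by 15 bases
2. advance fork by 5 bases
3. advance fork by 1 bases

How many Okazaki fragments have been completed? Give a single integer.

Step 1: advance 15 -> fork_pos = 0 + 15 = 15. Reached multiple(s) of 6: 6, 12 -> fragments 1-2 completed (2 total).
Step 2: advance 5 -> fork_pos = 15 + 5 = 20. Reached multiple(s) of 6: 18 -> fragment 3 completed (3 total).
Step 3: advance 1 -> fork_pos = 20 + 1 = 21. Next multiple of 6 is 24 (not reached); still 3 fragment(s).
Check: final fork_pos = 21; the multiples of 6 that are <= 21 are 6..18 -> 21 // 6 = 3 completed fragment(s).

Answer: 3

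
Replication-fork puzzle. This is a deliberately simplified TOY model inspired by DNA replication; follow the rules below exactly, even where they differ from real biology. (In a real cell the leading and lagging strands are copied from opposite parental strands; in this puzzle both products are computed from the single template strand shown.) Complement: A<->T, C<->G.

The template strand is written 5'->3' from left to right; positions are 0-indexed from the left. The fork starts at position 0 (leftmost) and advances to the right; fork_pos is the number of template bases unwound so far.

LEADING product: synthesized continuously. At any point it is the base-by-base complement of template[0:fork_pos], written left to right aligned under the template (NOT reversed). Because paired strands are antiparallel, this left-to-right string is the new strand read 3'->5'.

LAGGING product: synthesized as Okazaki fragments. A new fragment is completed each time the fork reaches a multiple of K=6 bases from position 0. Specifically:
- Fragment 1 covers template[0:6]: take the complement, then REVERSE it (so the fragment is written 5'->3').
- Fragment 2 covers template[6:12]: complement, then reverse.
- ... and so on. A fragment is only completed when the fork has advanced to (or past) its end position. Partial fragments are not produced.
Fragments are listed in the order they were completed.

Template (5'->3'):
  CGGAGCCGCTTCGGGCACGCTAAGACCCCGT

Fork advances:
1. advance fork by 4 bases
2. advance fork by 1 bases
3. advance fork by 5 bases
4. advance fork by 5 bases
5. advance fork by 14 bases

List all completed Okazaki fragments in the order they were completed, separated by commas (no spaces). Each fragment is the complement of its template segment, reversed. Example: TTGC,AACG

Step 1: advance 4 -> fork_pos = 0 + 4 = 4. Next multiple of 6 is 6 (not reached); still 0 fragment(s).
Step 2: advance 1 -> fork_pos = 4 + 1 = 5. Next multiple of 6 is 6 (not reached); still 0 fragment(s).
Step 3: advance 5 -> fork_pos = 5 + 5 = 10. Reached multiple(s) of 6: 6 -> fragment 1 completed (1 total).
Step 4: advance 5 -> fork_pos = 10 + 5 = 15. Reached multiple(s) of 6: 12 -> fragment 2 completed (2 total).
Step 5: advance 14 -> fork_pos = 15 + 14 = 29. Reached multiple(s) of 6: 18, 24 -> fragments 3-4 completed (4 total).
Final fork_pos = 29, so 4 fragment(s) are complete. Build each: template segment -> complement -> reverse.
Fragment 1: template[0:6] = CGGAGC -> complement GCCTCG -> reversed GCTCCG
Fragment 2: template[6:12] = CGCTTC -> complement GCGAAG -> reversed GAAGCG
Fragment 3: template[12:18] = GGGCAC -> complement CCCGTG -> reversed GTGCCC
Fragment 4: template[18:24] = GCTAAG -> complement CGATTC -> reversed CTTAGC

Answer: GCTCCG,GAAGCG,GTGCCC,CTTAGC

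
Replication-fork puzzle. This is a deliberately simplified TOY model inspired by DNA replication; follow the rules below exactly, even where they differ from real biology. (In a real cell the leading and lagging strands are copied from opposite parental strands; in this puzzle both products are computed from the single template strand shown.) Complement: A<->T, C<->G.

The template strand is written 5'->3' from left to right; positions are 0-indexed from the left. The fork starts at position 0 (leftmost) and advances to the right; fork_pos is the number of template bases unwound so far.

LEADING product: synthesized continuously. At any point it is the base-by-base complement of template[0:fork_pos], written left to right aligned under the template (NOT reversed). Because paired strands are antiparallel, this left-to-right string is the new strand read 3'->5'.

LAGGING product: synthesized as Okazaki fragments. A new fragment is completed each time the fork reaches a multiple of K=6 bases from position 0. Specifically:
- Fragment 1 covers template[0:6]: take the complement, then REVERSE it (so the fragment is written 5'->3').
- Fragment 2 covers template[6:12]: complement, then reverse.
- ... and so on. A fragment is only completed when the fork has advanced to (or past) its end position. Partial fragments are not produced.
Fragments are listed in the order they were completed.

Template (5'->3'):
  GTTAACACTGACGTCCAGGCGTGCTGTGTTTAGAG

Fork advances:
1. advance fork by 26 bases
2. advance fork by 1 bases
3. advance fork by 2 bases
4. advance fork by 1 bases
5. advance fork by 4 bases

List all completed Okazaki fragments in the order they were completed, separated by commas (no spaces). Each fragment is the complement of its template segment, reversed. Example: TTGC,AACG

Step 1: advance 26 -> fork_pos = 0 + 26 = 26. Reached multiple(s) of 6: 6, 12, 18, 24 -> fragments 1-4 completed (4 total).
Step 2: advance 1 -> fork_pos = 26 + 1 = 27. Next multiple of 6 is 30 (not reached); still 4 fragment(s).
Step 3: advance 2 -> fork_pos = 27 + 2 = 29. Next multiple of 6 is 30 (not reached); still 4 fragment(s).
Step 4: advance 1 -> fork_pos = 29 + 1 = 30. Reached multiple(s) of 6: 30 -> fragment 5 completed (5 total).
Step 5: advance 4 -> fork_pos = 30 + 4 = 34. Next multiple of 6 is 36 (not reached); still 5 fragment(s).
Final fork_pos = 34, so 5 fragment(s) are complete. Build each: template segment -> complement -> reverse.
Fragment 1: template[0:6] = GTTAAC -> complement CAATTG -> reversed GTTAAC
Fragment 2: template[6:12] = ACTGAC -> complement TGACTG -> reversed GTCAGT
Fragment 3: template[12:18] = GTCCAG -> complement CAGGTC -> reversed CTGGAC
Fragment 4: template[18:24] = GCGTGC -> complement CGCACG -> reversed GCACGC
Fragment 5: template[24:30] = TGTGTT -> complement ACACAA -> reversed AACACA

Answer: GTTAAC,GTCAGT,CTGGAC,GCACGC,AACACA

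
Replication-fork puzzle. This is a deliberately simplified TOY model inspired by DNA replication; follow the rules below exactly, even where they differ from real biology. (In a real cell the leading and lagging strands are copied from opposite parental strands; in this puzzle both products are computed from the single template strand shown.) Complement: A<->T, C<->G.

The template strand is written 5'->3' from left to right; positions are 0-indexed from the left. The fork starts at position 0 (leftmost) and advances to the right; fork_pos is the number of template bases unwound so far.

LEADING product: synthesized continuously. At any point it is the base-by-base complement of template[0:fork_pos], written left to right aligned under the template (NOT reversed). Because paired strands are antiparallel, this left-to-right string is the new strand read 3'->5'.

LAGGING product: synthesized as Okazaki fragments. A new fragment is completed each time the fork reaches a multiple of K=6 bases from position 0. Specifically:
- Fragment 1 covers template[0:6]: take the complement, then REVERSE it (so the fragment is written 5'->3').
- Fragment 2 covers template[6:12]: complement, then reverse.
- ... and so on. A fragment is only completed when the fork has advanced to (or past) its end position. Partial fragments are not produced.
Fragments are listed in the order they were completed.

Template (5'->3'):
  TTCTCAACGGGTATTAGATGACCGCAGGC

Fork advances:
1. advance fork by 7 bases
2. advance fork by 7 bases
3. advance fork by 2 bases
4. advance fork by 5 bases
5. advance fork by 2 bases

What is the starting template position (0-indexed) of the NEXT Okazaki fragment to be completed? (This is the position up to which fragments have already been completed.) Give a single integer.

Answer: 18

Derivation:
Step 1: advance 7 -> fork_pos = 0 + 7 = 7. Reached multiple(s) of 6: 6 -> fragment 1 completed (1 total).
Step 2: advance 7 -> fork_pos = 7 + 7 = 14. Reached multiple(s) of 6: 12 -> fragment 2 completed (2 total).
Step 3: advance 2 -> fork_pos = 14 + 2 = 16. Next multiple of 6 is 18 (not reached); still 2 fragment(s).
Step 4: advance 5 -> fork_pos = 16 + 5 = 21. Reached multiple(s) of 6: 18 -> fragment 3 completed (3 total).
Step 5: advance 2 -> fork_pos = 21 + 2 = 23. Next multiple of 6 is 24 (not reached); still 3 fragment(s).
3 fragment(s) completed, covering template[0:18] (3 x 6 = 18). The next fragment, fragment 4, covers template[18:24], so it starts at position 18.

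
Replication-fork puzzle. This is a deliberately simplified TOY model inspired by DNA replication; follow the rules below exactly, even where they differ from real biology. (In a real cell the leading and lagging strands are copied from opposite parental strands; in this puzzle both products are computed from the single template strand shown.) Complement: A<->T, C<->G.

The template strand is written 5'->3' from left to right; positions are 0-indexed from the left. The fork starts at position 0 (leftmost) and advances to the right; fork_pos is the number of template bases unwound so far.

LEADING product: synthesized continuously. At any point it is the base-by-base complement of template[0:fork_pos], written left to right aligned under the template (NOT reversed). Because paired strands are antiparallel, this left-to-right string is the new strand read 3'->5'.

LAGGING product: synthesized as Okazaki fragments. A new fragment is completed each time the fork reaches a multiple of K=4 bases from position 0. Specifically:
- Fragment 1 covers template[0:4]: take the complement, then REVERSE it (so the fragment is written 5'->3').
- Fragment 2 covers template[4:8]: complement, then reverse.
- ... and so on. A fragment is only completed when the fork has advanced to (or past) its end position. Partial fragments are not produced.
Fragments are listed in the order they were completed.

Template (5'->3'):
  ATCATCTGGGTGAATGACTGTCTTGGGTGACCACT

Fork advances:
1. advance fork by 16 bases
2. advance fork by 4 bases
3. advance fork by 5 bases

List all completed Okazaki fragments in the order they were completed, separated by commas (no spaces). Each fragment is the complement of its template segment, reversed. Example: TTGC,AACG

Step 1: advance 16 -> fork_pos = 0 + 16 = 16. Reached multiple(s) of 4: 4, 8, 12, 16 -> fragments 1-4 completed (4 total).
Step 2: advance 4 -> fork_pos = 16 + 4 = 20. Reached multiple(s) of 4: 20 -> fragment 5 completed (5 total).
Step 3: advance 5 -> fork_pos = 20 + 5 = 25. Reached multiple(s) of 4: 24 -> fragment 6 completed (6 total).
Final fork_pos = 25, so 6 fragment(s) are complete. Build each: template segment -> complement -> reverse.
Fragment 1: template[0:4] = ATCA -> complement TAGT -> reversed TGAT
Fragment 2: template[4:8] = TCTG -> complement AGAC -> reversed CAGA
Fragment 3: template[8:12] = GGTG -> complement CCAC -> reversed CACC
Fragment 4: template[12:16] = AATG -> complement TTAC -> reversed CATT
Fragment 5: template[16:20] = ACTG -> complement TGAC -> reversed CAGT
Fragment 6: template[20:24] = TCTT -> complement AGAA -> reversed AAGA

Answer: TGAT,CAGA,CACC,CATT,CAGT,AAGA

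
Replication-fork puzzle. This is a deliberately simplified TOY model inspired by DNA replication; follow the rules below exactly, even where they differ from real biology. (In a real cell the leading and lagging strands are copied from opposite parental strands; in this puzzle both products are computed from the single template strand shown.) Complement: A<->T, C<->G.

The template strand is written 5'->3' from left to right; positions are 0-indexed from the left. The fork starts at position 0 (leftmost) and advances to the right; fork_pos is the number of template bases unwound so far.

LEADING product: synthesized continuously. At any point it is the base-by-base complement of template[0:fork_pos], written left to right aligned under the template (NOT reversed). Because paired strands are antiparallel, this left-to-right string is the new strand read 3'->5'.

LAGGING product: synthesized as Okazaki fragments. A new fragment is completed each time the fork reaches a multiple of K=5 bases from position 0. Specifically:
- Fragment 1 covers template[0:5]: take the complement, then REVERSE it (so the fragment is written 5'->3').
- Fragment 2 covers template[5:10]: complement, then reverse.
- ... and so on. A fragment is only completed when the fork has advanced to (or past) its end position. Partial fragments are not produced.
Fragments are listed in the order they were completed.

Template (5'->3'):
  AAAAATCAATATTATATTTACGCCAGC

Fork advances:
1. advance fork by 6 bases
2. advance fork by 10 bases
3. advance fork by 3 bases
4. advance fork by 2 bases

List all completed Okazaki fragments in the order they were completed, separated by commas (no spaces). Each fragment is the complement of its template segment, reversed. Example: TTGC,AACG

Step 1: advance 6 -> fork_pos = 0 + 6 = 6. Reached multiple(s) of 5: 5 -> fragment 1 completed (1 total).
Step 2: advance 10 -> fork_pos = 6 + 10 = 16. Reached multiple(s) of 5: 10, 15 -> fragments 2-3 completed (3 total).
Step 3: advance 3 -> fork_pos = 16 + 3 = 19. Next multiple of 5 is 20 (not reached); still 3 fragment(s).
Step 4: advance 2 -> fork_pos = 19 + 2 = 21. Reached multiple(s) of 5: 20 -> fragment 4 completed (4 total).
Final fork_pos = 21, so 4 fragment(s) are complete. Build each: template segment -> complement -> reverse.
Fragment 1: template[0:5] = AAAAA -> complement TTTTT -> reversed TTTTT
Fragment 2: template[5:10] = TCAAT -> complement AGTTA -> reversed ATTGA
Fragment 3: template[10:15] = ATTAT -> complement TAATA -> reversed ATAAT
Fragment 4: template[15:20] = ATTTA -> complement TAAAT -> reversed TAAAT

Answer: TTTTT,ATTGA,ATAAT,TAAAT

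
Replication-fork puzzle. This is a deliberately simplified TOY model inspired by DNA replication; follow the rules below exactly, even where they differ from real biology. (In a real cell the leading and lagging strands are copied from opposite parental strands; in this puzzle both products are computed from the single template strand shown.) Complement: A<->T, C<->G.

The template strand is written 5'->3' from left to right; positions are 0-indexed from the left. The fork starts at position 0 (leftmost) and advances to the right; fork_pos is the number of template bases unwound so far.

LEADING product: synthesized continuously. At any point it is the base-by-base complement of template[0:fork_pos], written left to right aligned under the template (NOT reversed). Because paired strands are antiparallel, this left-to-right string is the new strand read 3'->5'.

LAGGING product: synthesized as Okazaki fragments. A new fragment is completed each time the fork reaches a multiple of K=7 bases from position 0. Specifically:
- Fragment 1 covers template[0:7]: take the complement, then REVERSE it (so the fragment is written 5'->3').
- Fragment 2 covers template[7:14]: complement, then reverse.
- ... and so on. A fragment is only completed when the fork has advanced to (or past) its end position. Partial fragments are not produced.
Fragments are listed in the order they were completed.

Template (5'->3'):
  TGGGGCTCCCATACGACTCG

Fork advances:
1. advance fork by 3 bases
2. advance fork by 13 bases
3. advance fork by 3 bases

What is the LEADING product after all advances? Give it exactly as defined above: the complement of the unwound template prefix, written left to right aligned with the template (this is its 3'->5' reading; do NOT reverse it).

Answer: ACCCCGAGGGTATGCTGAG

Derivation:
Step 1: advance 3 -> fork_pos = 0 + 3 = 3.
Step 2: advance 13 -> fork_pos = 3 + 13 = 16.
Step 3: advance 3 -> fork_pos = 16 + 3 = 19.
Unwound prefix: template[0:19] = TGGGGCTCCCATACGACTC
Complement it base by base (A<->T, C<->G), keeping left-to-right order:
  [0:5] TGGGG -> ACCCC
  [5:10] CTCCC -> GAGGG
  [10:15] ATACG -> TATGC
  [15:19] ACTC -> TGAG
Concatenate: ACCCCGAGGGTATGCTGAG (length 19; written aligned with the template, i.e. 3'->5').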